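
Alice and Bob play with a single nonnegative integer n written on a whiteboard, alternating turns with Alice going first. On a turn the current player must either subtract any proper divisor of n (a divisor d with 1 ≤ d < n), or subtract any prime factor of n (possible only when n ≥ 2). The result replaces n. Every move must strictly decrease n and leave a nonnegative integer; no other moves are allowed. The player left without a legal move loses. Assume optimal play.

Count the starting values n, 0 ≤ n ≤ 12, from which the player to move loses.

Work bottom-up. With no move the player to move loses. Otherwise the position is W if at least one move leads to an L position for the opponent, and L if every move leads to a W.
n=0: no move → L
n=1: no move → L
n=2: can move to 0, which is L ⇒ W
n=3: can move to 0, which is L ⇒ W
n=4: moves to 2(W), 3(W); every one is W ⇒ L
n=5: can move to 0, which is L ⇒ W
n=6: can move to 4, which is L ⇒ W
n=7: can move to 0, which is L ⇒ W
n=8: can move to 4, which is L ⇒ W
n=9: moves to 6(W), 8(W); every one is W ⇒ L
n=10: can move to 9, which is L ⇒ W
n=11: can move to 0, which is L ⇒ W
n=12: can move to 9, which is L ⇒ W
L entries with 0 ≤ n ≤ 12: n = 0, 1, 4, 9; that makes 4.

4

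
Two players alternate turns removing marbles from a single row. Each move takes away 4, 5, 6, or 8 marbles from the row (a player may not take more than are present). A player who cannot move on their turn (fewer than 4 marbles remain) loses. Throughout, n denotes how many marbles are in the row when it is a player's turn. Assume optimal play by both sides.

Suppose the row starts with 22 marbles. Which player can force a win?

Work bottom-up. With no move the player to move loses. Otherwise the position is W if at least one move leads to an L position for the opponent, and L if every move leads to a W.
n=0: no move → L
n=1: no move → L
n=2: no move → L
n=3: no move → L
n=4: W (go to 0, an L position)
n=5: W (go to 1, an L position)
n=6: W (go to 2, an L position)
n=7: W (go to 3, an L position)
n=8: W (go to 3, an L position)
n=9: W (go to 3, an L position)
n=10: W (go to 2, an L position)
n=11: W (go to 3, an L position)
n=12: L (options 8(W), 7(W), 6(W), 4(W) are all W)
n=13: L (options 9(W), 8(W), 7(W), 5(W) are all W)
n=14: L (options 10(W), 9(W), 8(W), 6(W) are all W)
n=15: L (options 11(W), 10(W), 9(W), 7(W) are all W)
n=16: W (go to 12, an L position)
n=17: W (go to 13, an L position)
n=18: W (go to 14, an L position)
n=19: W (go to 15, an L position)
n=20: W (go to 15, an L position)
n=21: W (go to 15, an L position)
n=22: W (go to 14, an L position)
From 22 the player to move can remove 8, leaving 14, reaching an L position.

The first player wins.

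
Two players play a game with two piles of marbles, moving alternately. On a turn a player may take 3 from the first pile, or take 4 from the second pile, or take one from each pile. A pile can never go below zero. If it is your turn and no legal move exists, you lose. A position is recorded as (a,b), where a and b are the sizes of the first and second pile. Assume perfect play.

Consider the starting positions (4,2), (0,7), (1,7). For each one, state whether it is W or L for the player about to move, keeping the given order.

(4,2): L, (0,7): W, (1,7): L

Build the W/L table. Terminal = L. A non-terminal position is W if it has a move to some L; otherwise it is L.
No move ever increases a pile, so every position that can arise here has a ≤ 4 and b ≤ 7; it is enough to label the cells with 0 ≤ a ≤ 4 and 0 ≤ b ≤ 7.
Every move lowers a or b (never raises either), so fill the grid row by row in increasing a, and left to right within a row: each cell's successors are then already labelled.
      b=0  b=1  b=2  b=3  b=4  b=5  b=6  b=7
a=0:    L    L    L    L    W    W    W    W
a=1:    L    W    W    W    W    L    L    L
a=2:    L    W    L    L    W    L    W    W
a=3:    W    W    W    W    W    L    W    L
a=4:    W    L    L    L    L    W    W    W
Cells with no legal move (terminal, hence L): (0,0), (0,1), (0,2), (0,3), (1,0), (2,0).
The remaining L cells, each justified by listing all of its moves:
(1,5): only reaches (1,1)(W), (0,4)(W), all W → L
(1,6): only reaches (1,2)(W), (0,5)(W), all W → L
(1,7): only reaches (1,3)(W), (0,6)(W), all W → L
(2,2): only reaches (1,1)(W), which is W → L
(2,3): only reaches (1,2)(W), which is W → L
(2,5): only reaches (2,1)(W), (1,4)(W), all W → L
(3,5): only reaches (0,5)(W), (3,1)(W), (2,4)(W), all W → L
(3,7): only reaches (0,7)(W), (3,3)(W), (2,6)(W), all W → L
(4,1): only reaches (1,1)(W), (3,0)(W), all W → L
(4,2): only reaches (1,2)(W), (3,1)(W), all W → L
(4,3): only reaches (1,3)(W), (3,2)(W), all W → L
(4,4): only reaches (1,4)(W), (4,0)(W), (3,3)(W), all W → L
Every other cell has at least one move into one of the L cells above, so it is W.
(4,2): one of the L cells justified above, so L
(0,7): the move to (0,3) reaches an L cell, so W
(1,7): one of the L cells justified above, so L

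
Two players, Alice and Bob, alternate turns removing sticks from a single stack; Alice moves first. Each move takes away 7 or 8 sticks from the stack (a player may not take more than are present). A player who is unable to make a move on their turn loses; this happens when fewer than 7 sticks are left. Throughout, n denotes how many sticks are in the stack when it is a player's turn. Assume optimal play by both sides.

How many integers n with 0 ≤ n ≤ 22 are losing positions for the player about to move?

Build the W/L table. Terminal = L. A non-terminal position is W if it has a move to some L; otherwise it is L.
n=0: no move → L
n=1: no move → L
n=2: no move → L
n=3: no move → L
n=4: no move → L
n=5: no move → L
n=6: no move → L
n=7: can move to 0, which is L ⇒ W
n=8: can move to 1, which is L ⇒ W
n=9: can move to 2, which is L ⇒ W
n=10: can move to 3, which is L ⇒ W
n=11: can move to 4, which is L ⇒ W
n=12: can move to 5, which is L ⇒ W
n=13: can move to 6, which is L ⇒ W
n=14: can move to 6, which is L ⇒ W
n=15: moves to 8(W), 7(W); every one is W ⇒ L
n=16: moves to 9(W), 8(W); every one is W ⇒ L
n=17: moves to 10(W), 9(W); every one is W ⇒ L
n=18: moves to 11(W), 10(W); every one is W ⇒ L
n=19: moves to 12(W), 11(W); every one is W ⇒ L
n=20: moves to 13(W), 12(W); every one is W ⇒ L
n=21: moves to 14(W), 13(W); every one is W ⇒ L
n=22: can move to 15, which is L ⇒ W
L entries with 0 ≤ n ≤ 22: n = 0, 1, 2, 3, 4, 5, 6, 15, 16, 17, 18, 19, 20, 21; that makes 14.

14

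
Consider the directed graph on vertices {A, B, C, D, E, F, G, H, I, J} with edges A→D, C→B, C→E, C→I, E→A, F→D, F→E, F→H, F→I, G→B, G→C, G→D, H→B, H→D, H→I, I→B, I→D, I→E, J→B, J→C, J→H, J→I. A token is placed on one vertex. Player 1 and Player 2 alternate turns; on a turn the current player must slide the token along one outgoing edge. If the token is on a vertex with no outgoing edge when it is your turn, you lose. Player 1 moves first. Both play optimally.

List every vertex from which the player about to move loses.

Work bottom-up. With no move the player to move loses. Otherwise the position is W if at least one move leads to an L position for the opponent, and L if every move leads to a W.
Every edge goes from a vertex to one that appears earlier in the order D, B, A, E, I, C, G, H, J, F, so processing vertices in that order labels each vertex after all of its successors.
D: no outgoing edge → L
B: no outgoing edge → L
A: W (go to D, an L position)
E: L (sole option A(W) is W)
I: W (go to E, an L position)
C: W (go to E, an L position)
G: W (go to B, an L position)
H: W (go to B, an L position)
J: W (go to B, an L position)
F: W (go to E, an L position)
The losing starting vertices are exactly the entries labelled L in this table (3 of them).

B, D, E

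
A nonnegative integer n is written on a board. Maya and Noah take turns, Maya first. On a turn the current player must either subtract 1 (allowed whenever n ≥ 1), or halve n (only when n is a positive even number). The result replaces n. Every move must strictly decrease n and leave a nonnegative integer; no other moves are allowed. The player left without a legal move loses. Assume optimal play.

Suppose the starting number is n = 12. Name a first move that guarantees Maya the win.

Build the W/L table. Terminal = L. A non-terminal position is W if it has a move to some L; otherwise it is L.
n=0: no move → L
n=1: reaches L-position 0 → W
n=2: only reaches 1(W), which is W → L
n=3: reaches L-position 2 → W
n=4: reaches L-position 2 → W
n=5: only reaches 4(W), which is W → L
n=6: reaches L-position 5 → W
n=7: only reaches 6(W), which is W → L
n=8: reaches L-position 7 → W
n=9: only reaches 8(W), which is W → L
n=10: reaches L-position 5 → W
n=11: only reaches 10(W), which is W → L
n=12: reaches L-position 11 → W
From 12, the L positions reachable in one move are: 11.

Move to 11.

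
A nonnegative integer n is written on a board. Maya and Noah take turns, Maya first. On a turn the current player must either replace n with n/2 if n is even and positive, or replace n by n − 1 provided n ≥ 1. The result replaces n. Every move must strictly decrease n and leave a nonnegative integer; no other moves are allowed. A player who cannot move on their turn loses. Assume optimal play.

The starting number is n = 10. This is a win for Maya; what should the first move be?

Move to 5.

Work bottom-up. With no move the player to move loses. Otherwise the position is W if at least one move leads to an L position for the opponent, and L if every move leads to a W.
n=0: no move → L
n=1: reaches L-position 0 → W
n=2: only reaches 1(W), which is W → L
n=3: reaches L-position 2 → W
n=4: reaches L-position 2 → W
n=5: only reaches 4(W), which is W → L
n=6: reaches L-position 5 → W
n=7: only reaches 6(W), which is W → L
n=8: reaches L-position 7 → W
n=9: only reaches 8(W), which is W → L
n=10: reaches L-position 5 → W
From 10, the L positions reachable in one move are: 5, 9. Any move reaching one of these is winning.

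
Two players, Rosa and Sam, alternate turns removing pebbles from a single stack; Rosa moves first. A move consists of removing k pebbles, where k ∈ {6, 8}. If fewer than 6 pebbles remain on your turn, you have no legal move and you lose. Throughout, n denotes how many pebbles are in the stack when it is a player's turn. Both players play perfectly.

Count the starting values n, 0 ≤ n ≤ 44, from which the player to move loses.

Build the W/L table. Terminal = L. A non-terminal position is W if it has a move to some L; otherwise it is L.
n=0: no move → L
n=1: no move → L
n=2: no move → L
n=3: no move → L
n=4: no move → L
n=5: no move → L
n=6: W (go to 0, an L position)
n=7: W (go to 1, an L position)
n=8: W (go to 2, an L position)
n=9: W (go to 3, an L position)
n=10: W (go to 4, an L position)
n=11: W (go to 5, an L position)
n=12: W (go to 4, an L position)
n=13: W (go to 5, an L position)
n=14: L (options 8(W), 6(W) are all W)
n=15: L (options 9(W), 7(W) are all W)
n=16: L (options 10(W), 8(W) are all W)
n=17: L (options 11(W), 9(W) are all W)
n=18: L (options 12(W), 10(W) are all W)
n=19: L (options 13(W), 11(W) are all W)
n=20: W (go to 14, an L position)
n=21: W (go to 15, an L position)
n=22: W (go to 16, an L position)
n=23: W (go to 17, an L position)
n=24: W (go to 18, an L position)
n=25: W (go to 19, an L position)
n=26: W (go to 18, an L position)
n=27: W (go to 19, an L position)
n=28: L (options 22(W), 20(W) are all W)
n=29: L (options 23(W), 21(W) are all W)
n=30: L (options 24(W), 22(W) are all W)
n=31: L (options 25(W), 23(W) are all W)
n=32: L (options 26(W), 24(W) are all W)
n=33: L (options 27(W), 25(W) are all W)
n=34: W (go to 28, an L position)
n=35: W (go to 29, an L position)
n=36: W (go to 30, an L position)
n=37: W (go to 31, an L position)
n=38: W (go to 32, an L position)
n=39: W (go to 33, an L position)
n=40: W (go to 32, an L position)
n=41: W (go to 33, an L position)
n=42: L (options 36(W), 34(W) are all W)
n=43: L (options 37(W), 35(W) are all W)
n=44: L (options 38(W), 36(W) are all W)
L entries with 0 ≤ n ≤ 44: n = 0, 1, 2, 3, 4, 5, 14, 15, 16, 17, 18, 19, 28, 29, 30, 31, 32, 33, 42, 43, 44; that makes 21.

21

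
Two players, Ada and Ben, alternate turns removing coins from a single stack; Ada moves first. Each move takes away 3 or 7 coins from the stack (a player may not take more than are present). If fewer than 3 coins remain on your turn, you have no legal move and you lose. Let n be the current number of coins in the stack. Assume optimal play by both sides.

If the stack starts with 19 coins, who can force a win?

Ada wins.

Positions with no move are L. A position that does have a move is losing for the player to move precisely when every available move leads to a winning position for the opponent. Fill in the labels:
n=0: no move → L
n=1: no move → L
n=2: no move → L
n=3: reaches L-position 0 → W
n=4: reaches L-position 1 → W
n=5: reaches L-position 2 → W
n=6: only reaches 3(W), which is W → L
n=7: reaches L-position 0 → W
n=8: reaches L-position 1 → W
n=9: reaches L-position 6 → W
n=10: only reaches 7(W), 3(W), all W → L
n=11: only reaches 8(W), 4(W), all W → L
n=12: only reaches 9(W), 5(W), all W → L
n=13: reaches L-position 10 → W
n=14: reaches L-position 11 → W
n=15: reaches L-position 12 → W
n=16: only reaches 13(W), 9(W), all W → L
n=17: reaches L-position 10 → W
n=18: reaches L-position 11 → W
n=19: reaches L-position 16 → W
From 19 Ada can remove 3, leaving 16, reaching an L position.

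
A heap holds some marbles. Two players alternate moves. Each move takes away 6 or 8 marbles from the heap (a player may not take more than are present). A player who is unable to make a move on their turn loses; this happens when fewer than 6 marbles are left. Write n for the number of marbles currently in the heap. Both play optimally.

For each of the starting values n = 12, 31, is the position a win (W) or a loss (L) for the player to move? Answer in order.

Label each position W (a win for the player to move) or L (a loss). A position with no legal move is L; any other position is W exactly when some move reaches an L, and L when every move reaches a W.
n=0: no move → L
n=1: no move → L
n=2: no move → L
n=3: no move → L
n=4: no move → L
n=5: no move → L
n=6: reaches L-position 0 → W
n=7: reaches L-position 1 → W
n=8: reaches L-position 2 → W
n=9: reaches L-position 3 → W
n=10: reaches L-position 4 → W
n=11: reaches L-position 5 → W
n=12: reaches L-position 4 → W
n=13: reaches L-position 5 → W
n=14: only reaches 8(W), 6(W), all W → L
n=15: only reaches 9(W), 7(W), all W → L
n=16: only reaches 10(W), 8(W), all W → L
n=17: only reaches 11(W), 9(W), all W → L
n=18: only reaches 12(W), 10(W), all W → L
n=19: only reaches 13(W), 11(W), all W → L
n=20: reaches L-position 14 → W
n=21: reaches L-position 15 → W
n=22: reaches L-position 16 → W
n=23: reaches L-position 17 → W
n=24: reaches L-position 18 → W
n=25: reaches L-position 19 → W
n=26: reaches L-position 18 → W
n=27: reaches L-position 19 → W
n=28: only reaches 22(W), 20(W), all W → L
n=29: only reaches 23(W), 21(W), all W → L
n=30: only reaches 24(W), 22(W), all W → L
n=31: only reaches 25(W), 23(W), all W → L

12: W, 31: L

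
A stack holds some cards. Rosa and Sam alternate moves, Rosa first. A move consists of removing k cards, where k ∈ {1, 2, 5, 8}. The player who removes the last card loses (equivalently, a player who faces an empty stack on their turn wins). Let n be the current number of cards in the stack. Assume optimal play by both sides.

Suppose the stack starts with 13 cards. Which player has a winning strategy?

Sam wins.

Build the W/L table. Terminal = W. A non-terminal position is W if it has a move to some L; otherwise it is L.
n=0: no move; the opponent has just taken the last card and therefore loses → W
n=1: only reaches 0(W), which is W → L
n=2: reaches L-position 1 → W
n=3: reaches L-position 1 → W
n=4: only reaches 3(W), 2(W), all W → L
n=5: reaches L-position 4 → W
n=6: reaches L-position 4 → W
n=7: only reaches 6(W), 5(W), 2(W), all W → L
n=8: reaches L-position 7 → W
n=9: reaches L-position 7 → W
n=10: only reaches 9(W), 8(W), 5(W), 2(W), all W → L
n=11: reaches L-position 10 → W
n=12: reaches L-position 10 → W
n=13: only reaches 12(W), 11(W), 8(W), 5(W), all W → L
The starting position 13 is L: whatever Rosa does, the opponent receives a W position.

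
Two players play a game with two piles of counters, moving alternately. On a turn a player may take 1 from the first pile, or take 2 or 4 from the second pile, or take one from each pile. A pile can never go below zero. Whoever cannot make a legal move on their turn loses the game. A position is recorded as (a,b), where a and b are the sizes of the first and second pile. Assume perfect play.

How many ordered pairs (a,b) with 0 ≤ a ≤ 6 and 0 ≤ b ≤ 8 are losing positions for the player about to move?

22

Work bottom-up. With no move the player to move loses. Otherwise the position is W if at least one move leads to an L position for the opponent, and L if every move leads to a W.
Every move lowers a or b (never raises either), so fill the grid row by row in increasing a, and left to right within a row: each cell's successors are then already labelled.
      b=0  b=1  b=2  b=3  b=4  b=5  b=6  b=7  b=8
a=0:    L    L    W    W    W    W    L    L    W
a=1:    W    W    W    L    L    W    W    W    W
a=2:    L    L    W    W    W    W    L    L    W
a=3:    W    W    W    L    L    W    W    W    W
a=4:    L    L    W    W    W    W    L    L    W
a=5:    W    W    W    L    L    W    W    W    W
a=6:    L    L    W    W    W    W    L    L    W
Cells with no legal move (terminal, hence L): (0,0), (0,1).
The remaining L cells, each justified by listing all of its moves:
(0,6): L (options (0,4)(W), (0,2)(W) are all W)
(0,7): L (options (0,5)(W), (0,3)(W) are all W)
(1,3): L (options (0,3)(W), (1,1)(W), (0,2)(W) are all W)
(1,4): L (options (0,4)(W), (1,2)(W), (1,0)(W), (0,3)(W) are all W)
(2,0): L (sole option (1,0)(W) is W)
(2,1): L (options (1,1)(W), (1,0)(W) are all W)
(2,6): L (options (1,6)(W), (2,4)(W), (2,2)(W), (1,5)(W) are all W)
(2,7): L (options (1,7)(W), (2,5)(W), (2,3)(W), (1,6)(W) are all W)
(3,3): L (options (2,3)(W), (3,1)(W), (2,2)(W) are all W)
(3,4): L (options (2,4)(W), (3,2)(W), (3,0)(W), (2,3)(W) are all W)
(4,0): L (sole option (3,0)(W) is W)
(4,1): L (options (3,1)(W), (3,0)(W) are all W)
(4,6): L (options (3,6)(W), (4,4)(W), (4,2)(W), (3,5)(W) are all W)
(4,7): L (options (3,7)(W), (4,5)(W), (4,3)(W), (3,6)(W) are all W)
(5,3): L (options (4,3)(W), (5,1)(W), (4,2)(W) are all W)
(5,4): L (options (4,4)(W), (5,2)(W), (5,0)(W), (4,3)(W) are all W)
(6,0): L (sole option (5,0)(W) is W)
(6,1): L (options (5,1)(W), (5,0)(W) are all W)
(6,6): L (options (5,6)(W), (6,4)(W), (6,2)(W), (5,5)(W) are all W)
(6,7): L (options (5,7)(W), (6,5)(W), (6,3)(W), (5,6)(W) are all W)
Every other cell has at least one move into one of the L cells above, so it is W.
L cells per row: a=0: 4, a=1: 2, a=2: 4, a=3: 2, a=4: 4, a=5: 2, a=6: 4; total 22.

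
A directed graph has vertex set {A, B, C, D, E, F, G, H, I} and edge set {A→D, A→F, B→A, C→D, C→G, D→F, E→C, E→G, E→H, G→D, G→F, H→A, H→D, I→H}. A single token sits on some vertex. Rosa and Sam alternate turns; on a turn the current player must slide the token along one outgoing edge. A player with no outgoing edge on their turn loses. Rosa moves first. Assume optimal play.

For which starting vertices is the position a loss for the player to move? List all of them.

Classify positions by backward induction: terminal positions (no move available) are L. From any other position, the mover wins iff some move reaches an L.
Every edge goes from a vertex to one that appears earlier in the order F, D, G, A, C, B, H, E, I, so processing vertices in that order labels each vertex after all of its successors.
F: no outgoing edge → L
D: reaches L-position F → W
G: reaches L-position F → W
A: reaches L-position F → W
C: only reaches G(W), D(W), all W → L
B: only reaches A(W), which is W → L
H: only reaches A(W), D(W), all W → L
E: reaches L-position H → W
I: reaches L-position H → W
Reading off the rows marked L gives the requested list; there are 4 such vertices.

B, C, F, H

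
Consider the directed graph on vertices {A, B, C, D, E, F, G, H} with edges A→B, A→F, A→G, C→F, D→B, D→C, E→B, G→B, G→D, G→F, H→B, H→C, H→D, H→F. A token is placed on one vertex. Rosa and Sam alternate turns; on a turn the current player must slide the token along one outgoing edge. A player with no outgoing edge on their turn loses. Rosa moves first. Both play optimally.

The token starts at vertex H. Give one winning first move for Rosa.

Move to B.

Build the W/L table. Terminal = L. A non-terminal position is W if it has a move to some L; otherwise it is L.
Every edge goes from a vertex to one that appears earlier in the order F, B, C, D, H, G, A, E, so processing vertices in that order labels each vertex after all of its successors.
F: no outgoing edge → L
B: no outgoing edge → L
C: reaches L-position F → W
D: reaches L-position B → W
H: reaches L-position B → W
G: reaches L-position B → W
A: reaches L-position B → W
E: reaches L-position B → W
From H, the L positions reachable in one move are: B, F. Any move reaching one of these is winning.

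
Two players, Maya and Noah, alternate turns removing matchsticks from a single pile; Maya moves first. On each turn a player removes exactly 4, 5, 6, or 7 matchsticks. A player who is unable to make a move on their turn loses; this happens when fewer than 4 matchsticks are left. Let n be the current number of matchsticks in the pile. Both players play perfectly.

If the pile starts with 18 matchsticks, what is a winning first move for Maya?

Label each position W (a win for the player to move) or L (a loss). A position with no legal move is L; any other position is W exactly when some move reaches an L, and L when every move reaches a W.
n=0: no move → L
n=1: no move → L
n=2: no move → L
n=3: no move → L
n=4: reaches L-position 0 → W
n=5: reaches L-position 1 → W
n=6: reaches L-position 2 → W
n=7: reaches L-position 3 → W
n=8: reaches L-position 3 → W
n=9: reaches L-position 3 → W
n=10: reaches L-position 3 → W
n=11: only reaches 7(W), 6(W), 5(W), 4(W), all W → L
n=12: only reaches 8(W), 7(W), 6(W), 5(W), all W → L
n=13: only reaches 9(W), 8(W), 7(W), 6(W), all W → L
n=14: only reaches 10(W), 9(W), 8(W), 7(W), all W → L
n=15: reaches L-position 11 → W
n=16: reaches L-position 12 → W
n=17: reaches L-position 13 → W
n=18: reaches L-position 14 → W
From 18, the L positions reachable in one move are: 14, 13, 12, 11. Any move reaching one of these is winning.

Remove 4, leaving 14.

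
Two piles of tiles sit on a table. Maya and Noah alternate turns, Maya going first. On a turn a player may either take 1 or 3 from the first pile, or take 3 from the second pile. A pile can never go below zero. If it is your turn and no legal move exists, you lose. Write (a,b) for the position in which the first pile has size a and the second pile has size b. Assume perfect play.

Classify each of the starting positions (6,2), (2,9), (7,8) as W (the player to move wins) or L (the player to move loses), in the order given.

Label each position W (a win for the player to move) or L (a loss). A position with no legal move is L; any other position is W exactly when some move reaches an L, and L when every move reaches a W.
No move ever increases a pile, so every position that can arise here has a ≤ 7 and b ≤ 9; it is enough to label the cells with 0 ≤ a ≤ 7 and 0 ≤ b ≤ 9.
Every move lowers a or b (never raises either), so fill the grid row by row in increasing a, and left to right within a row: each cell's successors are then already labelled.
      b=0  b=1  b=2  b=3  b=4  b=5  b=6  b=7  b=8  b=9
a=0:    L    L    L    W    W    W    L    L    L    W
a=1:    W    W    W    L    L    L    W    W    W    L
a=2:    L    L    L    W    W    W    L    L    L    W
a=3:    W    W    W    L    L    L    W    W    W    L
a=4:    L    L    L    W    W    W    L    L    L    W
a=5:    W    W    W    L    L    L    W    W    W    L
a=6:    L    L    L    W    W    W    L    L    L    W
a=7:    W    W    W    L    L    L    W    W    W    L
Cells with no legal move (terminal, hence L): (0,0), (0,1), (0,2).
The remaining L cells, each justified by listing all of its moves:
(0,6): L (sole option (0,3)(W) is W)
(0,7): L (sole option (0,4)(W) is W)
(0,8): L (sole option (0,5)(W) is W)
(1,3): L (options (0,3)(W), (1,0)(W) are all W)
(1,4): L (options (0,4)(W), (1,1)(W) are all W)
(1,5): L (options (0,5)(W), (1,2)(W) are all W)
(1,9): L (options (0,9)(W), (1,6)(W) are all W)
(2,0): L (sole option (1,0)(W) is W)
(2,1): L (sole option (1,1)(W) is W)
(2,2): L (sole option (1,2)(W) is W)
(2,6): L (options (1,6)(W), (2,3)(W) are all W)
(2,7): L (options (1,7)(W), (2,4)(W) are all W)
(2,8): L (options (1,8)(W), (2,5)(W) are all W)
(3,3): L (options (2,3)(W), (0,3)(W), (3,0)(W) are all W)
(3,4): L (options (2,4)(W), (0,4)(W), (3,1)(W) are all W)
(3,5): L (options (2,5)(W), (0,5)(W), (3,2)(W) are all W)
(3,9): L (options (2,9)(W), (0,9)(W), (3,6)(W) are all W)
(4,0): L (options (3,0)(W), (1,0)(W) are all W)
(4,1): L (options (3,1)(W), (1,1)(W) are all W)
(4,2): L (options (3,2)(W), (1,2)(W) are all W)
(4,6): L (options (3,6)(W), (1,6)(W), (4,3)(W) are all W)
(4,7): L (options (3,7)(W), (1,7)(W), (4,4)(W) are all W)
(4,8): L (options (3,8)(W), (1,8)(W), (4,5)(W) are all W)
(5,3): L (options (4,3)(W), (2,3)(W), (5,0)(W) are all W)
(5,4): L (options (4,4)(W), (2,4)(W), (5,1)(W) are all W)
(5,5): L (options (4,5)(W), (2,5)(W), (5,2)(W) are all W)
(5,9): L (options (4,9)(W), (2,9)(W), (5,6)(W) are all W)
(6,0): L (options (5,0)(W), (3,0)(W) are all W)
(6,1): L (options (5,1)(W), (3,1)(W) are all W)
(6,2): L (options (5,2)(W), (3,2)(W) are all W)
(6,6): L (options (5,6)(W), (3,6)(W), (6,3)(W) are all W)
(6,7): L (options (5,7)(W), (3,7)(W), (6,4)(W) are all W)
(6,8): L (options (5,8)(W), (3,8)(W), (6,5)(W) are all W)
(7,3): L (options (6,3)(W), (4,3)(W), (7,0)(W) are all W)
(7,4): L (options (6,4)(W), (4,4)(W), (7,1)(W) are all W)
(7,5): L (options (6,5)(W), (4,5)(W), (7,2)(W) are all W)
(7,9): L (options (6,9)(W), (4,9)(W), (7,6)(W) are all W)
Every other cell has at least one move into one of the L cells above, so it is W.
(6,2): one of the L cells justified above, so L
(2,9): the move to (1,9) reaches an L cell, so W
(7,8): the move to (6,8) reaches an L cell, so W

(6,2): L, (2,9): W, (7,8): W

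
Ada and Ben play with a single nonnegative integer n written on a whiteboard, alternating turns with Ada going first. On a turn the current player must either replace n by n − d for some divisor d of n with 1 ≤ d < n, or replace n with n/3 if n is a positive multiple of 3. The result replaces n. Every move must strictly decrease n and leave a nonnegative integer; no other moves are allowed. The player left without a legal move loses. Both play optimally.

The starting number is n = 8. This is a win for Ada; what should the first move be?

Build the W/L table. Terminal = L. A non-terminal position is W if it has a move to some L; otherwise it is L.
n=0: no move → L
n=1: no move → L
n=2: can move to 1, which is L ⇒ W
n=3: can move to 1, which is L ⇒ W
n=4: moves to 2(W), 3(W); every one is W ⇒ L
n=5: can move to 4, which is L ⇒ W
n=6: can move to 4, which is L ⇒ W
n=7: the only move is to 6(W), a W ⇒ L
n=8: can move to 4, which is L ⇒ W
From 8, the L positions reachable in one move are: 4, 7. Any move reaching one of these is winning.

Move to 4.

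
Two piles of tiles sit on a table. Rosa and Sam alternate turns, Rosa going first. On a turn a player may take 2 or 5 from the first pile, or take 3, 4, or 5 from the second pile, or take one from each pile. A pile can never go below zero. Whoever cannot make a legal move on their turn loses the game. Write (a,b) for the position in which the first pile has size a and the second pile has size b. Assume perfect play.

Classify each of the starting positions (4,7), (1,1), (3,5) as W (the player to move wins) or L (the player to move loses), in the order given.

(4,7): L, (1,1): W, (3,5): W

Build the W/L table. Terminal = L. A non-terminal position is W if it has a move to some L; otherwise it is L.
No move ever increases a pile, so every position that can arise here has a ≤ 4 and b ≤ 7; it is enough to label the cells with 0 ≤ a ≤ 4 and 0 ≤ b ≤ 7.
Every move lowers a or b (never raises either), so fill the grid row by row in increasing a, and left to right within a row: each cell's successors are then already labelled.
      b=0  b=1  b=2  b=3  b=4  b=5  b=6  b=7
a=0:    L    L    L    W    W    W    W    W
a=1:    L    W    W    W    W    W    L    L
a=2:    W    W    W    L    L    L    W    W
a=3:    W    L    L    L    W    W    W    W
a=4:    L    L    W    W    W    W    W    L
Cells with no legal move (terminal, hence L): (0,0), (0,1), (0,2), (1,0).
The remaining L cells, each justified by listing all of its moves:
(1,6): only reaches (1,3)(W), (1,2)(W), (1,1)(W), (0,5)(W), all W → L
(1,7): only reaches (1,4)(W), (1,3)(W), (1,2)(W), (0,6)(W), all W → L
(2,3): only reaches (0,3)(W), (2,0)(W), (1,2)(W), all W → L
(2,4): only reaches (0,4)(W), (2,1)(W), (2,0)(W), (1,3)(W), all W → L
(2,5): only reaches (0,5)(W), (2,2)(W), (2,1)(W), (2,0)(W), (1,4)(W), all W → L
(3,1): only reaches (1,1)(W), (2,0)(W), all W → L
(3,2): only reaches (1,2)(W), (2,1)(W), all W → L
(3,3): only reaches (1,3)(W), (3,0)(W), (2,2)(W), all W → L
(4,0): only reaches (2,0)(W), which is W → L
(4,1): only reaches (2,1)(W), (3,0)(W), all W → L
(4,7): only reaches (2,7)(W), (4,4)(W), (4,3)(W), (4,2)(W), (3,6)(W), all W → L
Every other cell has at least one move into one of the L cells above, so it is W.
(4,7): one of the L cells justified above, so L
(1,1): the move to (0,0) reaches an L cell, so W
(3,5): the move to (3,2) reaches an L cell, so W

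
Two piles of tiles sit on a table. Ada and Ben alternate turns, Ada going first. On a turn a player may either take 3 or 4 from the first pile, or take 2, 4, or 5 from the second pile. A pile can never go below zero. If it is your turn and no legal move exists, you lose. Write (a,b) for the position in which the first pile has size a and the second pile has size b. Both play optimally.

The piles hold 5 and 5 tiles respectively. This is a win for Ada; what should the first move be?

Move to (5,3).

Build the W/L table. Terminal = L. A non-terminal position is W if it has a move to some L; otherwise it is L.
No move ever increases a pile, so every position that can arise here has a ≤ 5 and b ≤ 5; it is enough to label the cells with 0 ≤ a ≤ 5 and 0 ≤ b ≤ 5.
Every move lowers a or b (never raises either), so fill the grid row by row in increasing a, and left to right within a row: each cell's successors are then already labelled.
      b=0  b=1  b=2  b=3  b=4  b=5
a=0:    L    L    W    W    W    W
a=1:    L    L    W    W    W    W
a=2:    L    L    W    W    W    W
a=3:    W    W    L    L    W    W
a=4:    W    W    L    L    W    W
a=5:    W    W    L    L    W    W
Cells with no legal move (terminal, hence L): (0,0), (0,1), (1,0), (1,1), (2,0), (2,1).
The remaining L cells, each justified by listing all of its moves:
(3,2): moves to (0,2)(W), (3,0)(W); every one is W ⇒ L
(3,3): moves to (0,3)(W), (3,1)(W); every one is W ⇒ L
(4,2): moves to (1,2)(W), (0,2)(W), (4,0)(W); every one is W ⇒ L
(4,3): moves to (1,3)(W), (0,3)(W), (4,1)(W); every one is W ⇒ L
(5,2): moves to (2,2)(W), (1,2)(W), (5,0)(W); every one is W ⇒ L
(5,3): moves to (2,3)(W), (1,3)(W), (5,1)(W); every one is W ⇒ L
Every other cell has at least one move into one of the L cells above, so it is W.
From (5,5), the L positions reachable in one move are: (5,3).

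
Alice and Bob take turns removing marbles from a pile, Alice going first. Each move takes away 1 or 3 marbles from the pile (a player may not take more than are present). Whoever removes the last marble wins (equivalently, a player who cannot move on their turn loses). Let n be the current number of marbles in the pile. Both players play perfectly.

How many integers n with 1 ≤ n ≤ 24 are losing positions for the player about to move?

12

Use the standard recursion: the mover loses at a terminal position; elsewhere, the mover wins exactly when some move hands the opponent an L position.
n=0: no move → L
n=1: →0(L), so W
n=2: →1(W) only, which is W, so L
n=3: →2(L), so W
n=4: →3(W), 1(W) — all W, so L
n=5: →4(L), so W
n=6: →5(W), 3(W) — all W, so L
n=7: →6(L), so W
n=8: →7(W), 5(W) — all W, so L
n=9: →8(L), so W
n=10: →9(W), 7(W) — all W, so L
n=11: →10(L), so W
n=12: →11(W), 9(W) — all W, so L
n=13: →12(L), so W
n=14: →13(W), 11(W) — all W, so L
n=15: →14(L), so W
n=16: →15(W), 13(W) — all W, so L
n=17: →16(L), so W
n=18: →17(W), 15(W) — all W, so L
n=19: →18(L), so W
n=20: →19(W), 17(W) — all W, so L
n=21: →20(L), so W
n=22: →21(W), 19(W) — all W, so L
n=23: →22(L), so W
n=24: →23(W), 21(W) — all W, so L
L entries with 1 ≤ n ≤ 24 (n=0 is outside the asked range and is not counted): n = 2, 4, 6, 8, 10, 12, 14, 16, 18, 20, 22, 24; that makes 12.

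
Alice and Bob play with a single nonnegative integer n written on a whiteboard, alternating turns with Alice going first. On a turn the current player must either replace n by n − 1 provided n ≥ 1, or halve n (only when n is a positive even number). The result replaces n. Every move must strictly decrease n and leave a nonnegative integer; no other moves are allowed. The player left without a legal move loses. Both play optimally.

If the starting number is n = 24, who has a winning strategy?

Alice wins.

Label each position W (a win for the player to move) or L (a loss). A position with no legal move is L; any other position is W exactly when some move reaches an L, and L when every move reaches a W.
n=0: no move → L
n=1: →0(L), so W
n=2: →1(W) only, which is W, so L
n=3: →2(L), so W
n=4: →2(L), so W
n=5: →4(W) only, which is W, so L
n=6: →5(L), so W
n=7: →6(W) only, which is W, so L
n=8: →7(L), so W
n=9: →8(W) only, which is W, so L
n=10: →5(L), so W
n=11: →10(W) only, which is W, so L
n=12: →11(L), so W
n=13: →12(W) only, which is W, so L
n=14: →7(L), so W
n=15: →14(W) only, which is W, so L
n=16: →15(L), so W
n=17: →16(W) only, which is W, so L
n=18: →9(L), so W
n=19: →18(W) only, which is W, so L
n=20: →19(L), so W
n=21: →20(W) only, which is W, so L
n=22: →11(L), so W
n=23: →22(W) only, which is W, so L
n=24: →23(L), so W
From 24 Alice can move to 23, reaching an L position.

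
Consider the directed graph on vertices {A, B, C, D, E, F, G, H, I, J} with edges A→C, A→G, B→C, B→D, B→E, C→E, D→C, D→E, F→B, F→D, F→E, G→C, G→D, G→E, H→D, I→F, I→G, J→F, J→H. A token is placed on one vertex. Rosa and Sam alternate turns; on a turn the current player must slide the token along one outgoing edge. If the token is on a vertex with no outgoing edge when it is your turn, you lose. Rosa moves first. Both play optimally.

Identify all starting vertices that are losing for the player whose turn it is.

A, E, H, I

Build the W/L table. Terminal = L. A non-terminal position is W if it has a move to some L; otherwise it is L.
Every edge goes from a vertex to one that appears earlier in the order E, C, D, G, B, F, A, H, I, J, so processing vertices in that order labels each vertex after all of its successors.
E: no outgoing edge → L
C: reaches L-position E → W
D: reaches L-position E → W
G: reaches L-position E → W
B: reaches L-position E → W
F: reaches L-position E → W
A: only reaches G(W), C(W), all W → L
H: only reaches D(W), which is W → L
I: only reaches F(W), G(W), all W → L
J: reaches L-position H → W
The losing starting vertices are exactly the entries labelled L in this table (4 of them).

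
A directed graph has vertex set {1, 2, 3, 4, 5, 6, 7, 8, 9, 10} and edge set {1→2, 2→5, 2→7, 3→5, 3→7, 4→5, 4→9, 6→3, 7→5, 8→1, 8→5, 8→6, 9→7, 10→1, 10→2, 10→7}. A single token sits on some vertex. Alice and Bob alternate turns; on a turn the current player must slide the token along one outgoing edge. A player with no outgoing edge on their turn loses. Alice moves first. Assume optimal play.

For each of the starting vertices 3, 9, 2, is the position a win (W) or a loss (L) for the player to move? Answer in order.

3: W, 9: L, 2: W

Use the standard recursion: the mover loses at a terminal position; elsewhere, the mover wins exactly when some move hands the opponent an L position.
Every edge goes from a vertex to one that appears earlier in the order 5, 7, 2, 1, 3, 6, 10, 9, 4, 8, so processing vertices in that order labels each vertex after all of its successors.
5: no outgoing edge → L
7: reaches L-position 5 → W
2: reaches L-position 5 → W
1: only reaches 2(W), which is W → L
3: reaches L-position 5 → W
6: only reaches 3(W), which is W → L
10: reaches L-position 1 → W
9: only reaches 7(W), which is W → L
4: reaches L-position 9 → W
8: reaches L-position 6 → W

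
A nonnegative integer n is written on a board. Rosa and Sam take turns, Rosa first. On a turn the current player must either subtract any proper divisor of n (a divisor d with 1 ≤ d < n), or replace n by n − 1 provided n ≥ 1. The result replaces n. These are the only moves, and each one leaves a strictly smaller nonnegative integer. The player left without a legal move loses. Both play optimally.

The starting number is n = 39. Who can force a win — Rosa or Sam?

Classify positions by backward induction: terminal positions (no move available) are L. From any other position, the mover wins iff some move reaches an L.
n=0: no move → L
n=1: reaches L-position 0 → W
n=2: only reaches 1(W), which is W → L
n=3: reaches L-position 2 → W
n=4: reaches L-position 2 → W
n=5: only reaches 4(W), which is W → L
n=6: reaches L-position 5 → W
n=7: only reaches 6(W), which is W → L
n=8: reaches L-position 7 → W
n=9: only reaches 6(W), 8(W), all W → L
n=10: reaches L-position 5 → W
n=11: only reaches 10(W), which is W → L
n=12: reaches L-position 9 → W
n=13: only reaches 12(W), which is W → L
n=14: reaches L-position 7 → W
n=15: only reaches 10(W), 12(W), 14(W), all W → L
n=16: reaches L-position 15 → W
n=17: only reaches 16(W), which is W → L
n=18: reaches L-position 9 → W
n=19: only reaches 18(W), which is W → L
n=20: reaches L-position 15 → W
n=21: only reaches 14(W), 18(W), 20(W), all W → L
n=22: reaches L-position 11 → W
n=23: only reaches 22(W), which is W → L
n=24: reaches L-position 21 → W
n=25: only reaches 20(W), 24(W), all W → L
n=26: reaches L-position 13 → W
n=27: only reaches 18(W), 24(W), 26(W), all W → L
n=28: reaches L-position 21 → W
n=29: only reaches 28(W), which is W → L
n=30: reaches L-position 15 → W
n=31: only reaches 30(W), which is W → L
n=32: reaches L-position 31 → W
n=33: only reaches 22(W), 30(W), 32(W), all W → L
n=34: reaches L-position 17 → W
n=35: only reaches 28(W), 30(W), 34(W), all W → L
n=36: reaches L-position 27 → W
n=37: only reaches 36(W), which is W → L
n=38: reaches L-position 19 → W
n=39: only reaches 26(W), 36(W), 38(W), all W → L
Every move from 39 reaches a W position, so the mover loses.

Sam wins.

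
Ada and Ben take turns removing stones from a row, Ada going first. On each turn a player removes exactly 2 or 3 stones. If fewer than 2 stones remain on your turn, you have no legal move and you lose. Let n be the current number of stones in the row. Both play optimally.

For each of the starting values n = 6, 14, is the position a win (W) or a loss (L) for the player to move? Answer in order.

Compute win/loss labels from the base case upward. A position with no move is L. Any other position is W if it can reach an L in one move, else L.
n=0: no move → L
n=1: no move → L
n=2: →0(L), so W
n=3: →1(L), so W
n=4: →1(L), so W
n=5: →3(W), 2(W) — all W, so L
n=6: →4(W), 3(W) — all W, so L
n=7: →5(L), so W
n=8: →6(L), so W
n=9: →6(L), so W
n=10: →8(W), 7(W) — all W, so L
n=11: →9(W), 8(W) — all W, so L
n=12: →10(L), so W
n=13: →11(L), so W
n=14: →11(L), so W

6: L, 14: W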